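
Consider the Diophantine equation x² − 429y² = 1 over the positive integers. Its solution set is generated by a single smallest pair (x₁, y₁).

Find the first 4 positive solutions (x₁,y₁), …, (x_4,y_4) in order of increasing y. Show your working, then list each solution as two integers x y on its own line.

1524095 73584
4645731138049 224298012960
14161071197688057215 683702960124468816
43165635614076113391052801 2084056526021580302230080

√429 → a₀=20, period (1,2,2,9,1,12,1,9,2,2,1,40); ℓ=12 even so k=11
k=0  a_k=20  p_k/q_k = 20/1
k=1  a_k=1  p_k/q_k = 21/1
…
k=3  a_k=2  p_k/q_k = 145/7
k=4  a_k=9  p_k/q_k = 1367/66
…
k=6  a_k=12  p_k/q_k = 19511/942
…
k=8  a_k=9  p_k/q_k = 208718/10077
…
k=10  a_k=2  p_k/q_k = 1085636/52415
k=11  a_k=1  p_k/q_k = 1524095/73584
→ (1524095, 73584).  Check: 1524095²=2322865569025, 429·73584²=2322865569024, difference 1.
n=2: (1524095,73584)∘(1524095,73584) = (1524095·1524095+429·73584·73584, 1524095·73584+73584·1524095) = (4645731138049,224298012960)
n=3: (4645731138049,224298012960)∘(1524095,73584) = (1524095·4645731138049+429·73584·224298012960, 1524095·224298012960+73584·4645731138049) = (14161071197688057215,683702960124468816)
n=4: (14161071197688057215,683702960124468816)∘(1524095,73584) = (1524095·14161071197688057215+429·73584·683702960124468816, 1524095·683702960124468816+73584·14161071197688057215) = (43165635614076113391052801,2084056526021580302230080)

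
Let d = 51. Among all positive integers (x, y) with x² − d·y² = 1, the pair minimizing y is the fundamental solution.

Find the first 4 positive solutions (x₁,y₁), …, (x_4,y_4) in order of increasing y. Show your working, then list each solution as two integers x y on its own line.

√51 → a₀=7, period (7,14); ℓ=2 even so k=1
step 0: (7, 1)  from 7·(1,0) + (0,1)
step 1: (50, 7)  from 7·(7,1) + (1,0)
fundamental: x₁=50, y₁=7  (since 2500 − 51·49 = 1)
(x_2, y_2) = (50·50 + 51·7·7, 50·7 + 7·50) = (4999, 700)
(x_3, y_3) = (50·4999 + 51·7·700, 50·700 + 7·4999) = (499850, 69993)
(x_4, y_4) = (50·499850 + 51·7·69993, 50·69993 + 7·499850) = (49980001, 6998600)

50 7
4999 700
499850 69993
49980001 6998600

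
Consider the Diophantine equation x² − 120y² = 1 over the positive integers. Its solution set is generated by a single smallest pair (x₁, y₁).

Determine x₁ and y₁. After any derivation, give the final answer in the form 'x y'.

11 1

√120 → a₀=10, period (1,20); ℓ=2 even so k=1
a_0=10:  p_0=10·1+0=10,  q_0=10·0+1=1
a_1=1:  p_1=1·10+1=11,  q_1=1·1+0=1
(x₁, y₁) = (11, 1);  11² − 120·1² = 1 ✓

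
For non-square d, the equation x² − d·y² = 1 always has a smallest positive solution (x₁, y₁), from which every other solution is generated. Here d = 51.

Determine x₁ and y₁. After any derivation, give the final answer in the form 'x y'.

50 7

d=51: √d = [7; 7,14] (ℓ=2, even), read p_1/q_1
step 0: (7, 1)  from 7·(1,0) + (0,1)
step 1: (50, 7)  from 7·(7,1) + (1,0)
fundamental: x₁=50, y₁=7  (since 2500 − 51·49 = 1)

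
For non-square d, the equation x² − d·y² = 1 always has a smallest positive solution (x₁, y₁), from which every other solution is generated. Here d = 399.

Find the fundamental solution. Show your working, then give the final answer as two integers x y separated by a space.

d=399: √d = [19; 1,38] (ℓ=2, even), read p_1/q_1
a_0=19:  p_0=19·1+0=19,  q_0=19·0+1=1
a_1=1:  p_1=1·19+1=20,  q_1=1·1+0=1
(x₁, y₁) = (20, 1);  20² − 399·1² = 1 ✓

20 1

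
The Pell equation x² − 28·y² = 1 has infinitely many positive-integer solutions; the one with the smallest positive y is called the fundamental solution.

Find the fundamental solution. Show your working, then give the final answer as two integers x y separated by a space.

127 24

[5; 3,2,3,10] for √28; ℓ=4 ⇒ convergent index 3
k=0  a_k=5  p_k/q_k = 5/1
…
k=2  a_k=2  p_k/q_k = 37/7
k=3  a_k=3  p_k/q_k = 127/24
(x₁, y₁) = (127, 24);  127² − 28·24² = 1 ✓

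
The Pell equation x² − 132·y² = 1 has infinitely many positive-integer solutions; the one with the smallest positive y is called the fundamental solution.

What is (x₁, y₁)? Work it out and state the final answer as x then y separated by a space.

23 2

√132 = [11; 2,22, …], period ℓ=2 (even) → k=1
k=0  a_k=11  p_k/q_k = 11/1
k=1  a_k=2  p_k/q_k = 23/2
fundamental: x₁=23, y₁=2  (since 529 − 132·4 = 1)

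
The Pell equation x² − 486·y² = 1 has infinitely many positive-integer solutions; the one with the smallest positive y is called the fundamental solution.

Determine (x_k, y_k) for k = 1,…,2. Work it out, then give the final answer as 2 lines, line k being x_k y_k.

√486 = [22; 22,44, …], period ℓ=2 (even) → k=1
k=0  a_k=22  p_k/q_k = 22/1
k=1  a_k=22  p_k/q_k = 485/22
→ (485, 22).  Check: 485²=235225, 486·22²=235224, difference 1.
(485+22√486)^2 = 470449 + 21340√486

485 22
470449 21340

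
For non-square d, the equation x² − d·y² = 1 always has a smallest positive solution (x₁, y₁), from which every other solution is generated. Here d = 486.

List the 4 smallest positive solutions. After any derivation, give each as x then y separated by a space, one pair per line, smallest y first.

√486 = [22; 22,44, …], period ℓ=2 (even) → k=1
step 0: (22, 1)  from 22·(1,0) + (0,1)
step 1: (485, 22)  from 22·(22,1) + (1,0)
fundamental: x₁=485, y₁=22  (since 235225 − 486·484 = 1)
n=2: (485,22)∘(485,22) = (485·485+486·22·22, 485·22+22·485) = (470449,21340)
n=3: (470449,21340)∘(485,22) = (485·470449+486·22·21340, 485·21340+22·470449) = (456335045,20699778)
n=4: (456335045,20699778)∘(485,22) = (485·456335045+486·22·20699778, 485·20699778+22·456335045) = (442644523201,20078763320)

485 22
470449 21340
456335045 20699778
442644523201 20078763320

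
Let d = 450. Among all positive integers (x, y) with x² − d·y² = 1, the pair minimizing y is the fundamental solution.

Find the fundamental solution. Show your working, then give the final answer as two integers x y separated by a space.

√450 → a₀=21, period (4,1,2,4,2,1,4,42); ℓ=8 even so k=7
k=0  a_k=21  p_k/q_k = 21/1
k=1  a_k=4  p_k/q_k = 85/4
…
k=3  a_k=2  p_k/q_k = 297/14
k=4  a_k=4  p_k/q_k = 1294/61
k=5  a_k=2  p_k/q_k = 2885/136
k=6  a_k=1  p_k/q_k = 4179/197
k=7  a_k=4  p_k/q_k = 19601/924
→ (19601, 924).  Check: 19601²=384199201, 450·924²=384199200, difference 1.

19601 924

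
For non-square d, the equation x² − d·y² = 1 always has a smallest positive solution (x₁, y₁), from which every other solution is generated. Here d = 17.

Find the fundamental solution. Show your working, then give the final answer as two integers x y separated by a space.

√17 → a₀=4, period (8); ℓ=1 odd so k=1
step 0: (4, 1)  from 4·(1,0) + (0,1)
step 1: (33, 8)  from 8·(4,1) + (1,0)
(x₁, y₁) = (33, 8);  33² − 17·8² = 1 ✓

33 8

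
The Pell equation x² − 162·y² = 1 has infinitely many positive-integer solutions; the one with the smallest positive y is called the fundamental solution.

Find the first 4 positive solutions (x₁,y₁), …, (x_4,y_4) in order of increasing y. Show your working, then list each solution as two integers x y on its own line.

19601 1540
768398401 60371080
30122754096401 2366667076620
1180872205318713601 92778082677286160

[12; 1,2,1,2,12,2,1,2,1,24] for √162; ℓ=10 ⇒ convergent index 9
step 0: (12, 1)  from 12·(1,0) + (0,1)
step 1: (13, 1)  from 1·(12,1) + (1,0)
…
step 4: (140, 11)  from 2·(51,4) + (38,3)
…
step 6: (3602, 283)  from 2·(1731,136) + (140,11)
step 7: (5333, 419)  from 1·(3602,283) + (1731,136)
step 8: (14268, 1121)  from 2·(5333,419) + (3602,283)
step 9: (19601, 1540)  from 1·(14268,1121) + (5333,419)
fundamental: x₁=19601, y₁=1540  (since 384199201 − 162·2371600 = 1)
(x_2, y_2) = (19601·19601 + 162·1540·1540, 19601·1540 + 1540·19601) = (768398401, 60371080)
(x_3, y_3) = (19601·768398401 + 162·1540·60371080, 19601·60371080 + 1540·768398401) = (30122754096401, 2366667076620)
(x_4, y_4) = (19601·30122754096401 + 162·1540·2366667076620, 19601·2366667076620 + 1540·30122754096401) = (1180872205318713601, 92778082677286160)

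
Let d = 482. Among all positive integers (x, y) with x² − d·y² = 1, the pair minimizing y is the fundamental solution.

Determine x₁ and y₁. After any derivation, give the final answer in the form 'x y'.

√482 = [21; 1,20,1,42, …], period ℓ=4 (even) → k=3
k=0  a_k=21  p_k/q_k = 21/1
…
k=2  a_k=20  p_k/q_k = 461/21
k=3  a_k=1  p_k/q_k = 483/22
→ (483, 22).  Check: 483²=233289, 482·22²=233288, difference 1.

483 22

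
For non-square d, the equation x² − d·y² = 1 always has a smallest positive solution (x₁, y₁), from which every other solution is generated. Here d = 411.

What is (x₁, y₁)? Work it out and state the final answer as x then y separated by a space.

√411 = [20; 3,1,1,1,19,1,1,1,3,40, …], period ℓ=10 (even) → k=9
step 0: (20, 1)  from 20·(1,0) + (0,1)
…
step 8: (13583, 670)  from 1·(8981,443) + (4602,227)
step 9: (49730, 2453)  from 3·(13583,670) + (8981,443)
→ (49730, 2453).  Check: 49730²=2473072900, 411·2453²=2473072899, difference 1.

49730 2453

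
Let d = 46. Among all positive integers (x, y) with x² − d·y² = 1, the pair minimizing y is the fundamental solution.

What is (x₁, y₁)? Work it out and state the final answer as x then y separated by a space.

24335 3588

√46 → a₀=6, period (1,3,1,1,2,6,2,1,1,3,1,12); ℓ=12 even so k=11
k=0  a_k=6  p_k/q_k = 6/1
…
k=4  a_k=1  p_k/q_k = 61/9
…
k=7  a_k=2  p_k/q_k = 2150/317
…
k=10  a_k=3  p_k/q_k = 19038/2807
k=11  a_k=1  p_k/q_k = 24335/3588
→ (24335, 3588).  Check: 24335²=592192225, 46·3588²=592192224, difference 1.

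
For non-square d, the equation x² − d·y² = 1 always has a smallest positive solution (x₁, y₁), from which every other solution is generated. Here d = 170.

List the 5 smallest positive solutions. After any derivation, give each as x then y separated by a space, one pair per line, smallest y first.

[13; 26] for √170; ℓ=1 ⇒ convergent index 1
i=0: a=13 ⇒ p=13, q=1
i=1: a=26 ⇒ p=339, q=26
fundamental: x₁=339, y₁=26  (since 114921 − 170·676 = 1)
(x_2, y_2) = (339·339 + 170·26·26, 339·26 + 26·339) = (229841, 17628)
(x_3, y_3) = (339·229841 + 170·26·17628, 339·17628 + 26·229841) = (155831859, 11951758)
(x_4, y_4) = (339·155831859 + 170·26·11951758, 339·11951758 + 26·155831859) = (105653770561, 8103274296)
(x_5, y_5) = (339·105653770561 + 170·26·8103274296, 339·8103274296 + 26·105653770561) = (71633100608499, 5494008020930)

339 26
229841 17628
155831859 11951758
105653770561 8103274296
71633100608499 5494008020930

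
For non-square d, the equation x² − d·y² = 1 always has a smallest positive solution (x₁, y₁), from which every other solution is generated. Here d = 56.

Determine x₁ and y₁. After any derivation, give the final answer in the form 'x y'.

15 2

√56 → a₀=7, period (2,14); ℓ=2 even so k=1
k=0  a_k=7  p_k/q_k = 7/1
k=1  a_k=2  p_k/q_k = 15/2
→ (15, 2).  Check: 15²=225, 56·2²=224, difference 1.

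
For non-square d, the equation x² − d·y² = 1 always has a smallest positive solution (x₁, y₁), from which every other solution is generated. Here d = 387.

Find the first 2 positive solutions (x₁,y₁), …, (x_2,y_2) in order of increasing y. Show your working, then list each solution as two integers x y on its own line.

3482 177
24248647 1232628

√387 → a₀=19, period (1,2,19,2,1,38); ℓ=6 even so k=5
step 0: (19, 1)  from 19·(1,0) + (0,1)
…
step 4: (2341, 119)  from 2·(1141,58) + (59,3)
step 5: (3482, 177)  from 1·(2341,119) + (1141,58)
(x₁, y₁) = (3482, 177);  3482² − 387·177² = 1 ✓
(3482+177√387)^2 = 24248647 + 1232628√387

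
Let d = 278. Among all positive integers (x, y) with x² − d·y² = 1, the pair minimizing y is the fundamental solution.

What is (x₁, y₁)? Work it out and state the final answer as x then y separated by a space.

2501 150

√278 → a₀=16, period (1,2,16,2,1,32); ℓ=6 even so k=5
k=0  a_k=16  p_k/q_k = 16/1
k=1  a_k=1  p_k/q_k = 17/1
k=2  a_k=2  p_k/q_k = 50/3
k=3  a_k=16  p_k/q_k = 817/49
k=4  a_k=2  p_k/q_k = 1684/101
k=5  a_k=1  p_k/q_k = 2501/150
→ (2501, 150).  Check: 2501²=6255001, 278·150²=6255000, difference 1.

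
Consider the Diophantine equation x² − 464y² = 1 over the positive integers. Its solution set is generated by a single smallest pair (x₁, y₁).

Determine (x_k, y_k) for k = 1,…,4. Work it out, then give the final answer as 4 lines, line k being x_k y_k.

9801 455
192119201 8918910
3765920568201 174828473365
73819574785756801 3426987725981820

√464 = [21; 1,1,5,1,1,1,5,1,1,42, …], period ℓ=10 (even) → k=9
a_0=21:  p_0=21·1+0=21,  q_0=21·0+1=1
a_1=1:  p_1=1·21+1=22,  q_1=1·1+0=1
…
a_3=5:  p_3=5·43+22=237,  q_3=5·2+1=11
a_4=1:  p_4=1·237+43=280,  q_4=1·11+2=13
a_5=1:  p_5=1·280+237=517,  q_5=1·13+11=24
…
a_8=1:  p_8=1·4502+797=5299,  q_8=1·209+37=246
a_9=1:  p_9=1·5299+4502=9801,  q_9=1·246+209=455
(x₁, y₁) = (9801, 455);  9801² − 464·455² = 1 ✓
(9801+455√464)^2 = 192119201 + 8918910√464
(9801+455√464)^3 = 3765920568201 + 174828473365√464
(9801+455√464)^4 = 73819574785756801 + 3426987725981820√464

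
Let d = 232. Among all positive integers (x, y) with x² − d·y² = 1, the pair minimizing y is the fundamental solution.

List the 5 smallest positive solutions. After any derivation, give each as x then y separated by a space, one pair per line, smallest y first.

d=232: √d = [15; 4,3,7,3,4,30] (ℓ=6, even), read p_5/q_5
step 0: (15, 1)  from 15·(1,0) + (0,1)
step 1: (61, 4)  from 4·(15,1) + (1,0)
step 2: (198, 13)  from 3·(61,4) + (15,1)
step 3: (1447, 95)  from 7·(198,13) + (61,4)
step 4: (4539, 298)  from 3·(1447,95) + (198,13)
step 5: (19603, 1287)  from 4·(4539,298) + (1447,95)
(x₁, y₁) = (19603, 1287);  19603² − 232·1287² = 1 ✓
n=2: (19603,1287)∘(19603,1287) = (19603·19603+232·1287·1287, 19603·1287+1287·19603) = (768555217,50458122)
n=3: (768555217,50458122)∘(19603,1287) = (19603·768555217+232·1287·50458122, 19603·50458122+1287·768555217) = (30131975818099,1978261129845)
n=4: (30131975818099,1978261129845)∘(19603,1287) = (19603·30131975818099+232·1287·1978261129845, 19603·1978261129845+1287·30131975818099) = (1181354243155834177,77559705806244948)
n=5: (1181354243155834177,77559705806244948)∘(19603,1287) = (19603·1181354243155834177+232·1287·77559705806244948, 19603·77559705806244948+1287·1181354243155834177) = (46316174427035658925363,3040805823861378301443)

19603 1287
768555217 50458122
30131975818099 1978261129845
1181354243155834177 77559705806244948
46316174427035658925363 3040805823861378301443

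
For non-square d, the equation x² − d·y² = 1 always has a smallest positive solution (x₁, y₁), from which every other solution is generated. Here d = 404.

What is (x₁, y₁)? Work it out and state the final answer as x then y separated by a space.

201 10

[20; 10,40] for √404; ℓ=2 ⇒ convergent index 1
step 0: (20, 1)  from 20·(1,0) + (0,1)
step 1: (201, 10)  from 10·(20,1) + (1,0)
(x₁, y₁) = (201, 10);  201² − 404·10² = 1 ✓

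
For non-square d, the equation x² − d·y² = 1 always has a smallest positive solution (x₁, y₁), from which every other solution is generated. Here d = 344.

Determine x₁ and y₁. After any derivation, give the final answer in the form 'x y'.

√344 → a₀=18, period (1,1,4,1,3,1,4,1,1,36); ℓ=10 even so k=9
i=0: a=18 ⇒ p=18, q=1
i=1: a=1 ⇒ p=19, q=1
…
i=3: a=4 ⇒ p=167, q=9
…
i=5: a=3 ⇒ p=779, q=42
i=6: a=1 ⇒ p=983, q=53
i=7: a=4 ⇒ p=4711, q=254
i=8: a=1 ⇒ p=5694, q=307
i=9: a=1 ⇒ p=10405, q=561
fundamental: x₁=10405, y₁=561  (since 108264025 − 344·314721 = 1)

10405 561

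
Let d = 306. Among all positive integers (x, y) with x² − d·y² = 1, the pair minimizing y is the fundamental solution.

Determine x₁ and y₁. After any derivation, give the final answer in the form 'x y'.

35 2

d=306: √d = [17; 2,34] (ℓ=2, even), read p_1/q_1
a_0=17:  p_0=17·1+0=17,  q_0=17·0+1=1
a_1=2:  p_1=2·17+1=35,  q_1=2·1+0=2
fundamental: x₁=35, y₁=2  (since 1225 − 306·4 = 1)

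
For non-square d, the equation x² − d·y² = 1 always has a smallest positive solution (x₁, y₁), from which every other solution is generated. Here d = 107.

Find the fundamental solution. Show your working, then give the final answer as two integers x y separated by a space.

√107 → a₀=10, period (2,1,9,1,2,20); ℓ=6 even so k=5
k=0  a_k=10  p_k/q_k = 10/1
…
k=2  a_k=1  p_k/q_k = 31/3
k=3  a_k=9  p_k/q_k = 300/29
k=4  a_k=1  p_k/q_k = 331/32
k=5  a_k=2  p_k/q_k = 962/93
→ (962, 93).  Check: 962²=925444, 107·93²=925443, difference 1.

962 93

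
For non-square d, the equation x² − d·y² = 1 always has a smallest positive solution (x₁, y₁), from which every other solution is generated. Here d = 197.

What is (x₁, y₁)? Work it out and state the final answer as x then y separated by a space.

√197 = [14; 28, …], period ℓ=1 (odd) → k=1
step 0: (14, 1)  from 14·(1,0) + (0,1)
step 1: (393, 28)  from 28·(14,1) + (1,0)
fundamental: x₁=393, y₁=28  (since 154449 − 197·784 = 1)

393 28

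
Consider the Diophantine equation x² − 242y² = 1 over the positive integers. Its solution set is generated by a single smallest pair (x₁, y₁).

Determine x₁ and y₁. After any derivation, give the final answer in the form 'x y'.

19601 1260

d=242: √d = [15; 1,1,3,1,14,1,3,1,1,30] (ℓ=10, even), read p_9/q_9
a_0=15:  p_0=15·1+0=15,  q_0=15·0+1=1
…
a_3=3:  p_3=3·31+16=109,  q_3=3·2+1=7
…
a_5=14:  p_5=14·140+109=2069,  q_5=14·9+7=133
a_6=1:  p_6=1·2069+140=2209,  q_6=1·133+9=142
…
a_8=1:  p_8=1·8696+2209=10905,  q_8=1·559+142=701
a_9=1:  p_9=1·10905+8696=19601,  q_9=1·701+559=1260
→ (19601, 1260).  Check: 19601²=384199201, 242·1260²=384199200, difference 1.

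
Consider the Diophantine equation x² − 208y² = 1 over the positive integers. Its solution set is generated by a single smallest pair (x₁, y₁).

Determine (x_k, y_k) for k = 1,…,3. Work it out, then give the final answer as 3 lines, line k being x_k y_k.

[14; 2,2,1,2,2,28] for √208; ℓ=6 ⇒ convergent index 5
k=0  a_k=14  p_k/q_k = 14/1
k=1  a_k=2  p_k/q_k = 29/2
…
k=3  a_k=1  p_k/q_k = 101/7
k=4  a_k=2  p_k/q_k = 274/19
k=5  a_k=2  p_k/q_k = 649/45
→ (649, 45).  Check: 649²=421201, 208·45²=421200, difference 1.
k=2:  x_2 = 649·649+208·45·45 = 842401,  y_2 = 649·45+45·649 = 58410
k=3:  x_3 = 649·842401+208·45·58410 = 1093435849,  y_3 = 649·58410+45·842401 = 75816135

649 45
842401 58410
1093435849 75816135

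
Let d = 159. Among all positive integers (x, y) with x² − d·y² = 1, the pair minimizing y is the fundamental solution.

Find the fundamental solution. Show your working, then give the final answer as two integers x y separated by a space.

1324 105

√159 = [12; 1,1,1,1,3,1,1,1,1,24, …], period ℓ=10 (even) → k=9
a_0=12:  p_0=12·1+0=12,  q_0=12·0+1=1
a_1=1:  p_1=1·12+1=13,  q_1=1·1+0=1
…
a_5=3:  p_5=3·63+38=227,  q_5=3·5+3=18
a_6=1:  p_6=1·227+63=290,  q_6=1·18+5=23
…
a_8=1:  p_8=1·517+290=807,  q_8=1·41+23=64
a_9=1:  p_9=1·807+517=1324,  q_9=1·64+41=105
(x₁, y₁) = (1324, 105);  1324² − 159·105² = 1 ✓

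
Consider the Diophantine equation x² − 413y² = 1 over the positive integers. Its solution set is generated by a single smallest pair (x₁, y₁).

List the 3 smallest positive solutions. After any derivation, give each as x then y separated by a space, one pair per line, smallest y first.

√413 → a₀=20, period (3,9,1,4,1,9,3,40); ℓ=8 even so k=7
k=0  a_k=20  p_k/q_k = 20/1
…
k=2  a_k=9  p_k/q_k = 569/28
k=3  a_k=1  p_k/q_k = 630/31
k=4  a_k=4  p_k/q_k = 3089/152
k=5  a_k=1  p_k/q_k = 3719/183
k=6  a_k=9  p_k/q_k = 36560/1799
k=7  a_k=3  p_k/q_k = 113399/5580
fundamental: x₁=113399, y₁=5580  (since 12859333201 − 413·31136400 = 1)
(113399+5580√413)^2 = 25718666401 + 1265532840√413
(113399+5580√413)^3 = 5832942102300599 + 287020317040740√413

113399 5580
25718666401 1265532840
5832942102300599 287020317040740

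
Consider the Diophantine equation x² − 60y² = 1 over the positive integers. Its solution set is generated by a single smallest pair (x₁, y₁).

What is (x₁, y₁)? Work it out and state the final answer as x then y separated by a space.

31 4

√60 = [7; 1,2,1,14, …], period ℓ=4 (even) → k=3
step 0: (7, 1)  from 7·(1,0) + (0,1)
…
step 2: (23, 3)  from 2·(8,1) + (7,1)
step 3: (31, 4)  from 1·(23,3) + (8,1)
→ (31, 4).  Check: 31²=961, 60·4²=960, difference 1.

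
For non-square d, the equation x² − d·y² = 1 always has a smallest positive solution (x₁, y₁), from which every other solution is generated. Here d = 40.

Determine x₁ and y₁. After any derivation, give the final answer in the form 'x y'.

[6; 3,12] for √40; ℓ=2 ⇒ convergent index 1
i=0: a=6 ⇒ p=6, q=1
i=1: a=3 ⇒ p=19, q=3
→ (19, 3).  Check: 19²=361, 40·3²=360, difference 1.

19 3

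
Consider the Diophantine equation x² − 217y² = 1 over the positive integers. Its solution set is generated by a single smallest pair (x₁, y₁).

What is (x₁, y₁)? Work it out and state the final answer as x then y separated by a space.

√217 = [14; 1,2,1,2,1,…,2,1,28, …], period ℓ=16 (even) → k=15
step 0: (14, 1)  from 14·(1,0) + (0,1)
…
step 2: (44, 3)  from 2·(15,1) + (14,1)
step 3: (59, 4)  from 1·(44,3) + (15,1)
…
step 6: (383, 26)  from 1·(221,15) + (162,11)
…
step 12: (740980, 50301)  from 2·(293381,19916) + (154218,10469)
step 13: (1034361, 70217)  from 1·(740980,50301) + (293381,19916)
step 14: (2809702, 190735)  from 2·(1034361,70217) + (740980,50301)
step 15: (3844063, 260952)  from 1·(2809702,190735) + (1034361,70217)
(x₁, y₁) = (3844063, 260952);  3844063² − 217·260952² = 1 ✓

3844063 260952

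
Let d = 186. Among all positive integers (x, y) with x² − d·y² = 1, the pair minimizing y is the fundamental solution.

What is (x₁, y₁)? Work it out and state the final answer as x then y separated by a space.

7501 550

d=186: √d = [13; 1,1,1,3,4,3,1,1,1,26] (ℓ=10, even), read p_9/q_9
step 0: (13, 1)  from 13·(1,0) + (0,1)
…
step 4: (150, 11)  from 3·(41,3) + (27,2)
…
step 6: (2073, 152)  from 3·(641,47) + (150,11)
…
step 8: (4787, 351)  from 1·(2714,199) + (2073,152)
step 9: (7501, 550)  from 1·(4787,351) + (2714,199)
(x₁, y₁) = (7501, 550);  7501² − 186·550² = 1 ✓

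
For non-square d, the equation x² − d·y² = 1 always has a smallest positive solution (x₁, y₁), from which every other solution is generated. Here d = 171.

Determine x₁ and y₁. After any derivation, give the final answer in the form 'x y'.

170 13

√171 → a₀=13, period (13,26); ℓ=2 even so k=1
i=0: a=13 ⇒ p=13, q=1
i=1: a=13 ⇒ p=170, q=13
→ (170, 13).  Check: 170²=28900, 171·13²=28899, difference 1.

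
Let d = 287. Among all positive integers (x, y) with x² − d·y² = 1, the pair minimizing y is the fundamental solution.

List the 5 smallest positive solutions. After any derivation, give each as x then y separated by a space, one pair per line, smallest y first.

√287 → a₀=16, period (1,15,1,32); ℓ=4 even so k=3
a_0=16:  p_0=16·1+0=16,  q_0=16·0+1=1
…
a_2=15:  p_2=15·17+16=271,  q_2=15·1+1=16
a_3=1:  p_3=1·271+17=288,  q_3=1·16+1=17
→ (288, 17).  Check: 288²=82944, 287·17²=82943, difference 1.
k=2:  x_2 = 288·288+287·17·17 = 165887,  y_2 = 288·17+17·288 = 9792
k=3:  x_3 = 288·165887+287·17·9792 = 95550624,  y_3 = 288·9792+17·165887 = 5640175
k=4:  x_4 = 288·95550624+287·17·5640175 = 55036993537,  y_4 = 288·5640175+17·95550624 = 3248731008
k=5:  x_5 = 288·55036993537+287·17·3248731008 = 31701212726688,  y_5 = 288·3248731008+17·55036993537 = 1871263420433

288 17
165887 9792
95550624 5640175
55036993537 3248731008
31701212726688 1871263420433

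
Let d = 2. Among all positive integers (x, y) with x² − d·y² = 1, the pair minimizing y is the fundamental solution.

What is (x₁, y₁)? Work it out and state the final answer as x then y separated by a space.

3 2

[1; 2] for √2; ℓ=1 ⇒ convergent index 1
step 0: (1, 1)  from 1·(1,0) + (0,1)
step 1: (3, 2)  from 2·(1,1) + (1,0)
(x₁, y₁) = (3, 2);  3² − 2·2² = 1 ✓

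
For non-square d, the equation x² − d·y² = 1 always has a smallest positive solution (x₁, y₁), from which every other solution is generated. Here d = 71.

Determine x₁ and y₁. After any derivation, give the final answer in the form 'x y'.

3480 413

[8; 2,2,1,7,1,2,2,16] for √71; ℓ=8 ⇒ convergent index 7
a_0=8:  p_0=8·1+0=8,  q_0=8·0+1=1
…
a_4=7:  p_4=7·59+42=455,  q_4=7·7+5=54
a_5=1:  p_5=1·455+59=514,  q_5=1·54+7=61
a_6=2:  p_6=2·514+455=1483,  q_6=2·61+54=176
a_7=2:  p_7=2·1483+514=3480,  q_7=2·176+61=413
(x₁, y₁) = (3480, 413);  3480² − 71·413² = 1 ✓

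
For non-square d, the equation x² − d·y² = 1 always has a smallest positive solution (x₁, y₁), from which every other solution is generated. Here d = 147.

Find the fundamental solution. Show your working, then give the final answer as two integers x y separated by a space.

√147 → a₀=12, period (8,24); ℓ=2 even so k=1
a_0=12:  p_0=12·1+0=12,  q_0=12·0+1=1
a_1=8:  p_1=8·12+1=97,  q_1=8·1+0=8
→ (97, 8).  Check: 97²=9409, 147·8²=9408, difference 1.

97 8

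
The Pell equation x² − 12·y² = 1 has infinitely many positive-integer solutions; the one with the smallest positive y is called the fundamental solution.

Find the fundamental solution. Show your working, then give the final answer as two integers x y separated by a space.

7 2

√12 = [3; 2,6, …], period ℓ=2 (even) → k=1
a_0=3:  p_0=3·1+0=3,  q_0=3·0+1=1
a_1=2:  p_1=2·3+1=7,  q_1=2·1+0=2
fundamental: x₁=7, y₁=2  (since 49 − 12·4 = 1)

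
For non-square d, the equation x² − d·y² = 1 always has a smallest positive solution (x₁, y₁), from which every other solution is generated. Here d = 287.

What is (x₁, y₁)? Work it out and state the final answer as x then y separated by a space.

d=287: √d = [16; 1,15,1,32] (ℓ=4, even), read p_3/q_3
step 0: (16, 1)  from 16·(1,0) + (0,1)
…
step 2: (271, 16)  from 15·(17,1) + (16,1)
step 3: (288, 17)  from 1·(271,16) + (17,1)
(x₁, y₁) = (288, 17);  288² − 287·17² = 1 ✓

288 17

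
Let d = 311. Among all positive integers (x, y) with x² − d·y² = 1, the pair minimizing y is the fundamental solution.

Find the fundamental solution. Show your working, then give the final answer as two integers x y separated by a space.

16883880 957397

√311 = [17; 1,1,1,2,1,…,1,1,34, …], period ℓ=16 (even) → k=15
i=0: a=17 ⇒ p=17, q=1
…
i=3: a=1 ⇒ p=53, q=3
…
i=8: a=17 ⇒ p=71158, q=4035
…
i=12: a=2 ⇒ p=4565134, q=258865
…
i=14: a=1 ⇒ p=10724507, q=608131
i=15: a=1 ⇒ p=16883880, q=957397
(x₁, y₁) = (16883880, 957397);  16883880² − 311·957397² = 1 ✓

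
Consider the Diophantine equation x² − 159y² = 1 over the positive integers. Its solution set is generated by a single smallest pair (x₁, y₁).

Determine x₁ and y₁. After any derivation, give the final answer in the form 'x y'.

1324 105

[12; 1,1,1,1,3,1,1,1,1,24] for √159; ℓ=10 ⇒ convergent index 9
step 0: (12, 1)  from 12·(1,0) + (0,1)
…
step 2: (25, 2)  from 1·(13,1) + (12,1)
step 3: (38, 3)  from 1·(25,2) + (13,1)
…
step 6: (290, 23)  from 1·(227,18) + (63,5)
…
step 8: (807, 64)  from 1·(517,41) + (290,23)
step 9: (1324, 105)  from 1·(807,64) + (517,41)
→ (1324, 105).  Check: 1324²=1752976, 159·105²=1752975, difference 1.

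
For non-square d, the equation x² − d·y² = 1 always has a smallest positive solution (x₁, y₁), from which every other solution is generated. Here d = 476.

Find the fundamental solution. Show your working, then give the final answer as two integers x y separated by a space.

28799 1320

√476 = [21; 1,4,2,10,2,4,1,42, …], period ℓ=8 (even) → k=7
a_0=21:  p_0=21·1+0=21,  q_0=21·0+1=1
a_1=1:  p_1=1·21+1=22,  q_1=1·1+0=1
…
a_5=2:  p_5=2·2509+240=5258,  q_5=2·115+11=241
a_6=4:  p_6=4·5258+2509=23541,  q_6=4·241+115=1079
a_7=1:  p_7=1·23541+5258=28799,  q_7=1·1079+241=1320
→ (28799, 1320).  Check: 28799²=829382401, 476·1320²=829382400, difference 1.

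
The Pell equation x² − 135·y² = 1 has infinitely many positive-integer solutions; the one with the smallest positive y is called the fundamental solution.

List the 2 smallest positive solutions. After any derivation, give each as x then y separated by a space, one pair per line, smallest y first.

√135 = [11; 1,1,1,1,1,1,1,22, …], period ℓ=8 (even) → k=7
k=0  a_k=11  p_k/q_k = 11/1
…
k=3  a_k=1  p_k/q_k = 35/3
k=4  a_k=1  p_k/q_k = 58/5
…
k=6  a_k=1  p_k/q_k = 151/13
k=7  a_k=1  p_k/q_k = 244/21
→ (244, 21).  Check: 244²=59536, 135·21²=59535, difference 1.
n=2: (244,21)∘(244,21) = (244·244+135·21·21, 244·21+21·244) = (119071,10248)

244 21
119071 10248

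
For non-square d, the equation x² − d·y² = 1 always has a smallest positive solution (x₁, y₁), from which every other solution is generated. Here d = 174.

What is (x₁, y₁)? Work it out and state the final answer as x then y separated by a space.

d=174: √d = [13; 5,4,5,26] (ℓ=4, even), read p_3/q_3
step 0: (13, 1)  from 13·(1,0) + (0,1)
…
step 2: (277, 21)  from 4·(66,5) + (13,1)
step 3: (1451, 110)  from 5·(277,21) + (66,5)
→ (1451, 110).  Check: 1451²=2105401, 174·110²=2105400, difference 1.

1451 110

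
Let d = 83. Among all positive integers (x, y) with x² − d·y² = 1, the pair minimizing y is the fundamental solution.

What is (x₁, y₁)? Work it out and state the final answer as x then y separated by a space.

82 9

d=83: √d = [9; 9,18] (ℓ=2, even), read p_1/q_1
a_0=9:  p_0=9·1+0=9,  q_0=9·0+1=1
a_1=9:  p_1=9·9+1=82,  q_1=9·1+0=9
→ (82, 9).  Check: 82²=6724, 83·9²=6723, difference 1.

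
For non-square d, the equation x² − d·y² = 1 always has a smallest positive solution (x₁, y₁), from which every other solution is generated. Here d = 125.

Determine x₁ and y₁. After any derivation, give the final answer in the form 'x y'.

930249 83204

d=125: √d = [11; 5,1,1,5,22] (ℓ=5, odd), read p_9/q_9
step 0: (11, 1)  from 11·(1,0) + (0,1)
…
step 3: (123, 11)  from 1·(67,6) + (56,5)
step 4: (682, 61)  from 5·(123,11) + (67,6)
…
step 6: (76317, 6826)  from 5·(15127,1353) + (682,61)
step 7: (91444, 8179)  from 1·(76317,6826) + (15127,1353)
step 8: (167761, 15005)  from 1·(91444,8179) + (76317,6826)
step 9: (930249, 83204)  from 5·(167761,15005) + (91444,8179)
→ (930249, 83204).  Check: 930249²=865363202001, 125·83204²=865363202000, difference 1.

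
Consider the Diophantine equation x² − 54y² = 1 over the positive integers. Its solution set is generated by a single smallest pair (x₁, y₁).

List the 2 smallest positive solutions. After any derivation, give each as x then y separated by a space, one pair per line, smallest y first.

485 66
470449 64020

√54 = [7; 2,1,6,1,2,14, …], period ℓ=6 (even) → k=5
k=0  a_k=7  p_k/q_k = 7/1
…
k=2  a_k=1  p_k/q_k = 22/3
k=3  a_k=6  p_k/q_k = 147/20
k=4  a_k=1  p_k/q_k = 169/23
k=5  a_k=2  p_k/q_k = 485/66
→ (485, 66).  Check: 485²=235225, 54·66²=235224, difference 1.
k=2:  x_2 = 485·485+54·66·66 = 470449,  y_2 = 485·66+66·485 = 64020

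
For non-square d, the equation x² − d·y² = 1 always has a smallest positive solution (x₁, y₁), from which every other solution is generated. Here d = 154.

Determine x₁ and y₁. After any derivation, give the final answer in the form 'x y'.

d=154: √d = [12; 2,2,3,1,2,1,3,2,2,24] (ℓ=10, even), read p_9/q_9
k=0  a_k=12  p_k/q_k = 12/1
…
k=2  a_k=2  p_k/q_k = 62/5
k=3  a_k=3  p_k/q_k = 211/17
k=4  a_k=1  p_k/q_k = 273/22
…
k=6  a_k=1  p_k/q_k = 1030/83
k=7  a_k=3  p_k/q_k = 3847/310
k=8  a_k=2  p_k/q_k = 8724/703
k=9  a_k=2  p_k/q_k = 21295/1716
→ (21295, 1716).  Check: 21295²=453477025, 154·1716²=453477024, difference 1.

21295 1716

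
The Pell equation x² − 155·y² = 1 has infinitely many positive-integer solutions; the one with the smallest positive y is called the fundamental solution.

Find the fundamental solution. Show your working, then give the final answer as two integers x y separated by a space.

249 20

d=155: √d = [12; 2,4,2,24] (ℓ=4, even), read p_3/q_3
step 0: (12, 1)  from 12·(1,0) + (0,1)
…
step 2: (112, 9)  from 4·(25,2) + (12,1)
step 3: (249, 20)  from 2·(112,9) + (25,2)
(x₁, y₁) = (249, 20);  249² − 155·20² = 1 ✓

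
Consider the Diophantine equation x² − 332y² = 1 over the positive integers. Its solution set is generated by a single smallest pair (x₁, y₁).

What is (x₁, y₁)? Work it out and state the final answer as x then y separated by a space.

d=332: √d = [18; 4,1,1,8,1,1,4,36] (ℓ=8, even), read p_7/q_7
i=0: a=18 ⇒ p=18, q=1
…
i=2: a=1 ⇒ p=91, q=5
i=3: a=1 ⇒ p=164, q=9
i=4: a=8 ⇒ p=1403, q=77
i=5: a=1 ⇒ p=1567, q=86
i=6: a=1 ⇒ p=2970, q=163
i=7: a=4 ⇒ p=13447, q=738
→ (13447, 738).  Check: 13447²=180821809, 332·738²=180821808, difference 1.

13447 738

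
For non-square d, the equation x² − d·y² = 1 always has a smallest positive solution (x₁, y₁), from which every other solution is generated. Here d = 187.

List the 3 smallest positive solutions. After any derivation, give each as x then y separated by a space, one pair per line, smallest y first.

[13; 1,2,13,2,1,26] for √187; ℓ=6 ⇒ convergent index 5
i=0: a=13 ⇒ p=13, q=1
i=1: a=1 ⇒ p=14, q=1
i=2: a=2 ⇒ p=41, q=3
…
i=4: a=2 ⇒ p=1135, q=83
i=5: a=1 ⇒ p=1682, q=123
fundamental: x₁=1682, y₁=123  (since 2829124 − 187·15129 = 1)
(1682+123√187)^2 = 5658247 + 413772√187
(1682+123√187)^3 = 19034341226 + 1391928885√187

1682 123
5658247 413772
19034341226 1391928885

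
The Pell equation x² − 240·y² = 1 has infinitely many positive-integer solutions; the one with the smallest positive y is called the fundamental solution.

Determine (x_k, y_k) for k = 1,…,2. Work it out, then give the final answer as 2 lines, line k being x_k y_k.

31 2
1921 124

[15; 2,30] for √240; ℓ=2 ⇒ convergent index 1
i=0: a=15 ⇒ p=15, q=1
i=1: a=2 ⇒ p=31, q=2
(x₁, y₁) = (31, 2);  31² − 240·2² = 1 ✓
k=2:  x_2 = 31·31+240·2·2 = 1921,  y_2 = 31·2+2·31 = 124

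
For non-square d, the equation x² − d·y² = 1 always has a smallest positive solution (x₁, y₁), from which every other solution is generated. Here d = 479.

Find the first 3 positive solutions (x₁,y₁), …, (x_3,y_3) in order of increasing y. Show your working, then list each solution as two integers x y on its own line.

2989440 136591
17873503027199 816661198080
106863529779256567680 4882719303976413809

d=479: √d = [21; 1,7,1,3,2,21,2,3,1,7,1,42] (ℓ=12, even), read p_11/q_11
k=0  a_k=21  p_k/q_k = 21/1
k=1  a_k=1  p_k/q_k = 22/1
k=2  a_k=7  p_k/q_k = 175/8
k=3  a_k=1  p_k/q_k = 197/9
k=4  a_k=3  p_k/q_k = 766/35
k=5  a_k=2  p_k/q_k = 1729/79
…
k=7  a_k=2  p_k/q_k = 75879/3467
…
k=10  a_k=7  p_k/q_k = 2648849/121029
k=11  a_k=1  p_k/q_k = 2989440/136591
→ (2989440, 136591).  Check: 2989440²=8936751513600, 479·136591²=8936751513599, difference 1.
k=2:  x_2 = 2989440·2989440+479·136591·136591 = 17873503027199,  y_2 = 2989440·136591+136591·2989440 = 816661198080
k=3:  x_3 = 2989440·17873503027199+479·136591·816661198080 = 106863529779256567680,  y_3 = 2989440·816661198080+136591·17873503027199 = 4882719303976413809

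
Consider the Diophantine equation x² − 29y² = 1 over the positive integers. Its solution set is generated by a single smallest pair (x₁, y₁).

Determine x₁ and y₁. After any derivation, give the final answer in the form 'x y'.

9801 1820

√29 = [5; 2,1,1,2,10, …], period ℓ=5 (odd) → k=9
i=0: a=5 ⇒ p=5, q=1
i=1: a=2 ⇒ p=11, q=2
i=2: a=1 ⇒ p=16, q=3
i=3: a=1 ⇒ p=27, q=5
…
i=6: a=2 ⇒ p=1524, q=283
…
i=8: a=1 ⇒ p=3775, q=701
i=9: a=2 ⇒ p=9801, q=1820
(x₁, y₁) = (9801, 1820);  9801² − 29·1820² = 1 ✓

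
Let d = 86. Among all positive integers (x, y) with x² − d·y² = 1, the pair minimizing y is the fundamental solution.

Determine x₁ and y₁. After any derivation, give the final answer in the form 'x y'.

[9; 3,1,1,1,8,1,1,1,3,18] for √86; ℓ=10 ⇒ convergent index 9
k=0  a_k=9  p_k/q_k = 9/1
k=1  a_k=3  p_k/q_k = 28/3
…
k=3  a_k=1  p_k/q_k = 65/7
k=4  a_k=1  p_k/q_k = 102/11
k=5  a_k=8  p_k/q_k = 881/95
k=6  a_k=1  p_k/q_k = 983/106
…
k=8  a_k=1  p_k/q_k = 2847/307
k=9  a_k=3  p_k/q_k = 10405/1122
→ (10405, 1122).  Check: 10405²=108264025, 86·1122²=108264024, difference 1.

10405 1122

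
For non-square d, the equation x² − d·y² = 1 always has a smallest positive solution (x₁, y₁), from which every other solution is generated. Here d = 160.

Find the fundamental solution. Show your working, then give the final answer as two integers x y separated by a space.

721 57

[12; 1,1,1,5,1,1,1,24] for √160; ℓ=8 ⇒ convergent index 7
step 0: (12, 1)  from 12·(1,0) + (0,1)
…
step 3: (38, 3)  from 1·(25,2) + (13,1)
…
step 6: (468, 37)  from 1·(253,20) + (215,17)
step 7: (721, 57)  from 1·(468,37) + (253,20)
→ (721, 57).  Check: 721²=519841, 160·57²=519840, difference 1.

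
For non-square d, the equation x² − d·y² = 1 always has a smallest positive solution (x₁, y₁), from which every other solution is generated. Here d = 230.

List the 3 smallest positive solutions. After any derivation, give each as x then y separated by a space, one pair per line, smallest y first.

91 6
16561 1092
3014011 198738

[15; 6,30] for √230; ℓ=2 ⇒ convergent index 1
a_0=15:  p_0=15·1+0=15,  q_0=15·0+1=1
a_1=6:  p_1=6·15+1=91,  q_1=6·1+0=6
→ (91, 6).  Check: 91²=8281, 230·6²=8280, difference 1.
n=2: (91,6)∘(91,6) = (91·91+230·6·6, 91·6+6·91) = (16561,1092)
n=3: (16561,1092)∘(91,6) = (91·16561+230·6·1092, 91·1092+6·16561) = (3014011,198738)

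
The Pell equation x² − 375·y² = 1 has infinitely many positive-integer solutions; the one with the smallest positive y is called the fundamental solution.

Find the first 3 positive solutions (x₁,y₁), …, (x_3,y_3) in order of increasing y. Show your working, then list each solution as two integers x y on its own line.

√375 → a₀=19, period (2,1,2,1,5,1,2,1,2,38); ℓ=10 even so k=9
k=0  a_k=19  p_k/q_k = 19/1
k=1  a_k=2  p_k/q_k = 39/2
k=2  a_k=1  p_k/q_k = 58/3
k=3  a_k=2  p_k/q_k = 155/8
k=4  a_k=1  p_k/q_k = 213/11
k=5  a_k=5  p_k/q_k = 1220/63
k=6  a_k=1  p_k/q_k = 1433/74
k=7  a_k=2  p_k/q_k = 4086/211
k=8  a_k=1  p_k/q_k = 5519/285
k=9  a_k=2  p_k/q_k = 15124/781
→ (15124, 781).  Check: 15124²=228735376, 375·781²=228735375, difference 1.
(x_2, y_2) = (15124·15124 + 375·781·781, 15124·781 + 781·15124) = (457470751, 23623688)
(x_3, y_3) = (15124·457470751 + 375·781·23623688, 15124·23623688 + 781·457470751) = (13837575261124, 714569313843)

15124 781
457470751 23623688
13837575261124 714569313843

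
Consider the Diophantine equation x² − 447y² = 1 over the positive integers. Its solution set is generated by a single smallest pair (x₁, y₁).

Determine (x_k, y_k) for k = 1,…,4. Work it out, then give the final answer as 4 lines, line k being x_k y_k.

√447 = [21; 7,42, …], period ℓ=2 (even) → k=1
step 0: (21, 1)  from 21·(1,0) + (0,1)
step 1: (148, 7)  from 7·(21,1) + (1,0)
(x₁, y₁) = (148, 7);  148² − 447·7² = 1 ✓
(x_2, y_2) = (148·148 + 447·7·7, 148·7 + 7·148) = (43807, 2072)
(x_3, y_3) = (148·43807 + 447·7·2072, 148·2072 + 7·43807) = (12966724, 613305)
(x_4, y_4) = (148·12966724 + 447·7·613305, 148·613305 + 7·12966724) = (3838106497, 181536208)

148 7
43807 2072
12966724 613305
3838106497 181536208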